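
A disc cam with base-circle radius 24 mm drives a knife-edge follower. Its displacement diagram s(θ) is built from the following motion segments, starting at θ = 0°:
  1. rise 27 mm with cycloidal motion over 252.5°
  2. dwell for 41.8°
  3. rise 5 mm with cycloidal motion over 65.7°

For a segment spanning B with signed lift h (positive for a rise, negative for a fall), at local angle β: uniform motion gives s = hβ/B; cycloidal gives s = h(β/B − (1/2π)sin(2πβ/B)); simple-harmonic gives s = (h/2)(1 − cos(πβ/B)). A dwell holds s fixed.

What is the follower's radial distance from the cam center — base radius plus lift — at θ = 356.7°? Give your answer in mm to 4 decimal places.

seg 1 [0°–252.5°] cycloidal, h=27: full span → s += 27 → s = 27.0000
seg 2 [252.5°–294.3°] dwell: s stays 27.0000
seg 3 [294.3°–360°] cycloidal, h=5: θ=356.7° here. β=62.4, B=65.7. 5·(0.9498 − sin(2π·0.9498)/(2π)) = 4.9959 → s = 31.9959
radial distance = base radius + s = 24 + 31.9959 = 55.9959

55.9959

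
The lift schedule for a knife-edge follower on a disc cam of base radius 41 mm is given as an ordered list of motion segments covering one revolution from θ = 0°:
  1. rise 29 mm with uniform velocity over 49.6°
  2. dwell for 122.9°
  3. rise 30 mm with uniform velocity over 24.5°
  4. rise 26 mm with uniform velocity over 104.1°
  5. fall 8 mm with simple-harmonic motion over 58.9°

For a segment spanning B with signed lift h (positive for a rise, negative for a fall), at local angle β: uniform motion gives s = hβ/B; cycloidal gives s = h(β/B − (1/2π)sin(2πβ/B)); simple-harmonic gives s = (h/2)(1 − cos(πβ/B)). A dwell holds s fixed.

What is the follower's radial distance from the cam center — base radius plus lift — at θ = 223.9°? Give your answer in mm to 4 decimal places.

seg 1 [0°–49.6°] uniform, h=29: full span → s += 29 → s = 29.0000
seg 2 [49.6°–172.5°] dwell: s stays 29.0000
seg 3 [172.5°–197°] uniform, h=30: full span → s += 30 → s = 59.0000
seg 4 [197°–301.1°] uniform, h=26: θ=223.9° here. β=26.9, B=104.1. 26·26.9/104.1 = 6.7185 → s = 65.7185
radial distance = base radius + s = 41 + 65.7185 = 106.7185

106.7185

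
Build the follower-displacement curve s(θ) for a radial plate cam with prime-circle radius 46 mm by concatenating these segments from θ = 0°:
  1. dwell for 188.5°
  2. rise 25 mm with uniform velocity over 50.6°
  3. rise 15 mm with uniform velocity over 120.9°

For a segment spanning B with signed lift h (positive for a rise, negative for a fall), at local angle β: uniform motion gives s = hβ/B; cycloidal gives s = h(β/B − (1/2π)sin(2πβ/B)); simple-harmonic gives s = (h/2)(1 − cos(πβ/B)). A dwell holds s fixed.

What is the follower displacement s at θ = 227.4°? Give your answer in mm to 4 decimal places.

seg 1 [0°–188.5°] dwell: s stays 0.0000
seg 2 [188.5°–239.1°] uniform, h=25: θ=227.4° here. β=38.9, B=50.6. 25·38.9/50.6 = 19.2194 → s = 19.2194

19.2194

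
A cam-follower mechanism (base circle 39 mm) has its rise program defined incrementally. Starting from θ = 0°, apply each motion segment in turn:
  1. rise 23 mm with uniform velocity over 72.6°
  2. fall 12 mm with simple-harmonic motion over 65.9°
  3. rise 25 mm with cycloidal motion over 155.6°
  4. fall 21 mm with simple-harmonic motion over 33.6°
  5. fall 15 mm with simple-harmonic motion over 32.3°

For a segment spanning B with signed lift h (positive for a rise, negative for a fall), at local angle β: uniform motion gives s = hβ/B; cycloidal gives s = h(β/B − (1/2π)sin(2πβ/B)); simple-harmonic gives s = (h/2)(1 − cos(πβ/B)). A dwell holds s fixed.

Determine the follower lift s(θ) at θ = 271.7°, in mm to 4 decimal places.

seg 1 [0°–72.6°] uniform, h=23: full span → s += 23 → s = 23.0000
seg 2 [72.6°–138.5°] simple-harmonic, h=-12: full span → s += -12 → s = 11.0000
seg 3 [138.5°–294.1°] cycloidal, h=25: θ=271.7° here. β=133.2, B=155.6. 25·(0.8560 − sin(2π·0.8560)/(2π)) = 24.5289 → s = 35.5289

35.5289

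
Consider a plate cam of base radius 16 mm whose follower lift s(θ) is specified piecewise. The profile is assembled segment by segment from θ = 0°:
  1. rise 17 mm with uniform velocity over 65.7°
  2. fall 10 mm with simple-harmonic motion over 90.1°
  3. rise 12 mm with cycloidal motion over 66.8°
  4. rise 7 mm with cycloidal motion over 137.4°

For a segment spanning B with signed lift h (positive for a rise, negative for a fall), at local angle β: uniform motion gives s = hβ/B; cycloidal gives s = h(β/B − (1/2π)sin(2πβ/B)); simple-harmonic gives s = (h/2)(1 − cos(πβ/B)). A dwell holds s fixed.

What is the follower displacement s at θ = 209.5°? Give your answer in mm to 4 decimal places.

seg 1 [0°–65.7°] uniform, h=17: full span → s += 17 → s = 17.0000
seg 2 [65.7°–155.8°] simple-harmonic, h=-10: full span → s += -10 → s = 7.0000
seg 3 [155.8°–222.6°] cycloidal, h=12: θ=209.5° here. β=53.7, B=66.8. 12·(0.8039 − sin(2π·0.8039)/(2π)) = 11.4481 → s = 18.4481

18.4481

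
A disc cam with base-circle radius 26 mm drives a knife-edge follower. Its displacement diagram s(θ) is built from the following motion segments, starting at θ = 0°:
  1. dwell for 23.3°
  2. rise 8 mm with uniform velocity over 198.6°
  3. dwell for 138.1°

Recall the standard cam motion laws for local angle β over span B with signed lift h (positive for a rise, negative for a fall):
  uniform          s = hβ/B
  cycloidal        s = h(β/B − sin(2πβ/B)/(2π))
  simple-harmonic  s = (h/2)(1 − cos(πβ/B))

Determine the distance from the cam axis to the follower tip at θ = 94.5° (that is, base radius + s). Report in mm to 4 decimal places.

seg 1 [0°–23.3°] dwell: s stays 0.0000
seg 2 [23.3°–221.9°] uniform, h=8: θ=94.5° here. β=71.2, B=198.6. 8·71.2/198.6 = 2.8681 → s = 2.8681
radial distance = base radius + s = 26 + 2.8681 = 28.8681

28.8681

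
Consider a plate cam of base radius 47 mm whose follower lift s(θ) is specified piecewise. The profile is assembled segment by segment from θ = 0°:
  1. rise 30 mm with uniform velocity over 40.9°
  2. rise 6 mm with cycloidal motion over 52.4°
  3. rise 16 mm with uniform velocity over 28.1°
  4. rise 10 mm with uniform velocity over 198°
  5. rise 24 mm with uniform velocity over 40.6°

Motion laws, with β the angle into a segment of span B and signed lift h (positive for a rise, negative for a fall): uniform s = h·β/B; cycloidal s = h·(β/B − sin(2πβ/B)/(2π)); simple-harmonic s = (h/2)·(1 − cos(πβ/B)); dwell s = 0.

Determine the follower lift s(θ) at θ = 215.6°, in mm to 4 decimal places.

seg 1 [0°–40.9°] uniform, h=30: full span → s += 30 → s = 30.0000
seg 2 [40.9°–93.3°] cycloidal, h=6: full span → s += 6 → s = 36.0000
seg 3 [93.3°–121.4°] uniform, h=16: full span → s += 16 → s = 52.0000
seg 4 [121.4°–319.4°] uniform, h=10: θ=215.6° here. β=94.2, B=198. 10·94.2/198 = 4.7576 → s = 56.7576

56.7576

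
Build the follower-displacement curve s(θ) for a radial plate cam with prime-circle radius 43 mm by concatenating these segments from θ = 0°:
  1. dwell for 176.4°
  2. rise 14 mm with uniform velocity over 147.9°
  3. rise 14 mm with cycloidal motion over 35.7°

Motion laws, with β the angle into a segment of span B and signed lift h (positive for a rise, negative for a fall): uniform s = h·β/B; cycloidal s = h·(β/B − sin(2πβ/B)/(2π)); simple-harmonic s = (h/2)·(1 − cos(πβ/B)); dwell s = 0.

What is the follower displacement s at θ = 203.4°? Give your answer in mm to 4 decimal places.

seg 1 [0°–176.4°] dwell: s stays 0.0000
seg 2 [176.4°–324.3°] uniform, h=14: θ=203.4° here. β=27, B=147.9. 14·27/147.9 = 2.5558 → s = 2.5558

2.5558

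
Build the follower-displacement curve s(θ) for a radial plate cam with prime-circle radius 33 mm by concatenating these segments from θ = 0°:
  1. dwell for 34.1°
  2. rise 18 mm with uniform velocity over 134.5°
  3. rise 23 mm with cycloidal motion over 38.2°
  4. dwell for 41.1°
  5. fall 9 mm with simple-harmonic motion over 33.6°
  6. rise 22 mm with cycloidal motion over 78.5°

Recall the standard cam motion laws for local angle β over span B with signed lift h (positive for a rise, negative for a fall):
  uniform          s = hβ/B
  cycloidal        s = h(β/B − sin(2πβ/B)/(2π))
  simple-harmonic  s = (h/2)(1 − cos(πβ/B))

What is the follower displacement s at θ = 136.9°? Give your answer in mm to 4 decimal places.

seg 1 [0°–34.1°] dwell: s stays 0.0000
seg 2 [34.1°–168.6°] uniform, h=18: θ=136.9° here. β=102.8, B=134.5. 18·102.8/134.5 = 13.7576 → s = 13.7576

13.7576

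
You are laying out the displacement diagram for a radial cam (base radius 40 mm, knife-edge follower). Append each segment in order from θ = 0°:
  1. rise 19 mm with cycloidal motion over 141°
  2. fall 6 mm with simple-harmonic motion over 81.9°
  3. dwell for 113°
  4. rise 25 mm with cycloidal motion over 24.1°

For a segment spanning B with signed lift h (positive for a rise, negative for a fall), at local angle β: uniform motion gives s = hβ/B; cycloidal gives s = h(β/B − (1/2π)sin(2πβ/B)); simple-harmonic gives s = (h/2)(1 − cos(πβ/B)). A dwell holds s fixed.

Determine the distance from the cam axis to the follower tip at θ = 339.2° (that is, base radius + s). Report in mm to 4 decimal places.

seg 1 [0°–141°] cycloidal, h=19: full span → s += 19 → s = 19.0000
seg 2 [141°–222.9°] simple-harmonic, h=-6: full span → s += -6 → s = 13.0000
seg 3 [222.9°–335.9°] dwell: s stays 13.0000
seg 4 [335.9°–360°] cycloidal, h=25: θ=339.2° here. β=3.3, B=24.1. 25·(0.1369 − sin(2π·0.1369)/(2π)) = 0.4070 → s = 13.4070
radial distance = base radius + s = 40 + 13.4070 = 53.4070

53.4070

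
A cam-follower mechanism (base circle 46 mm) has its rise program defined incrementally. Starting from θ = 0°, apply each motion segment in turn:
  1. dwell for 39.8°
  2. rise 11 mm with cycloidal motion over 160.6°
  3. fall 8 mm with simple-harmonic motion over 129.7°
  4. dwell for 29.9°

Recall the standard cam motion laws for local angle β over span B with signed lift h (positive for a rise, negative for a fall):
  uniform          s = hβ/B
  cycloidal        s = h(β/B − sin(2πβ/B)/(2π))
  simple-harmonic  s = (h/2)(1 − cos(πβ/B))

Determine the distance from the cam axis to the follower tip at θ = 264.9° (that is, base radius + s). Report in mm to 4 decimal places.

seg 1 [0°–39.8°] dwell: s stays 0.0000
seg 2 [39.8°–200.4°] cycloidal, h=11: full span → s += 11 → s = 11.0000
seg 3 [200.4°–330.1°] simple-harmonic, h=-8: θ=264.9° here. β=64.5, B=129.7. -8/2·(1 − cos(π·0.4973)) = -3.9661 → s = 7.0339
radial distance = base radius + s = 46 + 7.0339 = 53.0339

53.0339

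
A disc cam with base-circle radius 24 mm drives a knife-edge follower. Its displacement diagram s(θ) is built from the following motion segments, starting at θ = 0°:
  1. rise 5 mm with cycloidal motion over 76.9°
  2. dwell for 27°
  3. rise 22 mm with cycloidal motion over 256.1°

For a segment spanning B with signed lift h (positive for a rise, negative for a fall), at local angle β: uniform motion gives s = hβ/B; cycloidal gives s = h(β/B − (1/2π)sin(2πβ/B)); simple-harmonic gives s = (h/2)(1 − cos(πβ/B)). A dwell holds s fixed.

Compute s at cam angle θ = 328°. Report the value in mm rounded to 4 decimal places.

seg 1 [0°–76.9°] cycloidal, h=5: full span → s += 5 → s = 5.0000
seg 2 [76.9°–103.9°] dwell: s stays 5.0000
seg 3 [103.9°–360°] cycloidal, h=22: θ=328° here. β=224.1, B=256.1. 22·(0.8750 − sin(2π·0.8750)/(2π)) = 21.7262 → s = 26.7262

26.7262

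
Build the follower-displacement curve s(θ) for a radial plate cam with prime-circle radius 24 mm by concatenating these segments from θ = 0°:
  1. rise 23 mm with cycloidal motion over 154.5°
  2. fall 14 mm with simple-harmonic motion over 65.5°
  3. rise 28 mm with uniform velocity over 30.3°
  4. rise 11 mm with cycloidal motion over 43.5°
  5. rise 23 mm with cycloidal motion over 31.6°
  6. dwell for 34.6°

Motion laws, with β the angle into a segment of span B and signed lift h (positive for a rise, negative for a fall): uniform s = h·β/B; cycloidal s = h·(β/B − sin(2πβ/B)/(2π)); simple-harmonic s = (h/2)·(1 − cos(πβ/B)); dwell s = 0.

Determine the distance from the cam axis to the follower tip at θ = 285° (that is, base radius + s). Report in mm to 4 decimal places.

seg 1 [0°–154.5°] cycloidal, h=23: full span → s += 23 → s = 23.0000
seg 2 [154.5°–220°] simple-harmonic, h=-14: full span → s += -14 → s = 9.0000
seg 3 [220°–250.3°] uniform, h=28: full span → s += 28 → s = 37.0000
seg 4 [250.3°–293.8°] cycloidal, h=11: θ=285° here. β=34.7, B=43.5. 11·(0.7977 − sin(2π·0.7977)/(2π)) = 10.4474 → s = 47.4474
radial distance = base radius + s = 24 + 47.4474 = 71.4474

71.4474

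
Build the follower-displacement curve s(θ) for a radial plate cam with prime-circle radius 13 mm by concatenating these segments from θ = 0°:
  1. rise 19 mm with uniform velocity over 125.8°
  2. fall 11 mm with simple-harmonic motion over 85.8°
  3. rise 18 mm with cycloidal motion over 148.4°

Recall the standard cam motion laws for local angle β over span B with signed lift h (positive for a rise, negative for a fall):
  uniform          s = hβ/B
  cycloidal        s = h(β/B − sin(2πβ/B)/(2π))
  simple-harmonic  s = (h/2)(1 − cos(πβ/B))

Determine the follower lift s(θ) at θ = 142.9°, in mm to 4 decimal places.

seg 1 [0°–125.8°] uniform, h=19: full span → s += 19 → s = 19.0000
seg 2 [125.8°–211.6°] simple-harmonic, h=-11: θ=142.9° here. β=17.1, B=85.8. -11/2·(1 − cos(π·0.1993)) = -1.0433 → s = 17.9567

17.9567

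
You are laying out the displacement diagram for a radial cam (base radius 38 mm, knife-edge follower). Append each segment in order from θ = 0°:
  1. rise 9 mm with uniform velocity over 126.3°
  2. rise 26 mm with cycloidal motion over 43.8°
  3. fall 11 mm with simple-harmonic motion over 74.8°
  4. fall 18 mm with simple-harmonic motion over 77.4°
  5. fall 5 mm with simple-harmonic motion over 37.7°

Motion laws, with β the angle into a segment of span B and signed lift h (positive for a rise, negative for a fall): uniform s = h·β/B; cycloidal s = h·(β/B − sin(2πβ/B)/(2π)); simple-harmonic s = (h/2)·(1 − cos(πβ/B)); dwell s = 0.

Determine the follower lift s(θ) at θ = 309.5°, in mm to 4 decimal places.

seg 1 [0°–126.3°] uniform, h=9: full span → s += 9 → s = 9.0000
seg 2 [126.3°–170.1°] cycloidal, h=26: full span → s += 26 → s = 35.0000
seg 3 [170.1°–244.9°] simple-harmonic, h=-11: full span → s += -11 → s = 24.0000
seg 4 [244.9°–322.3°] simple-harmonic, h=-18: θ=309.5° here. β=64.6, B=77.4. -18/2·(1 − cos(π·0.8346)) = -16.8124 → s = 7.1876

7.1876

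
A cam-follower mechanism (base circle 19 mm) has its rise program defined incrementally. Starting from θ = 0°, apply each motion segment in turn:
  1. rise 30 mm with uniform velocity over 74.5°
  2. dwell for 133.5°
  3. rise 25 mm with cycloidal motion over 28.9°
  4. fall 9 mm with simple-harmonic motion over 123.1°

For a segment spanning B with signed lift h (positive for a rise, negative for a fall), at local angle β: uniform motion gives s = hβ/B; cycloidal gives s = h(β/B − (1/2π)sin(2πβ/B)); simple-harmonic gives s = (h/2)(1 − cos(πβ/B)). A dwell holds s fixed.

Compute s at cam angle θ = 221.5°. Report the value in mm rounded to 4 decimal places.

seg 1 [0°–74.5°] uniform, h=30: full span → s += 30 → s = 30.0000
seg 2 [74.5°–208°] dwell: s stays 30.0000
seg 3 [208°–236.9°] cycloidal, h=25: θ=221.5° here. β=13.5, B=28.9. 25·(0.4671 − sin(2π·0.4671)/(2π)) = 10.8622 → s = 40.8622

40.8622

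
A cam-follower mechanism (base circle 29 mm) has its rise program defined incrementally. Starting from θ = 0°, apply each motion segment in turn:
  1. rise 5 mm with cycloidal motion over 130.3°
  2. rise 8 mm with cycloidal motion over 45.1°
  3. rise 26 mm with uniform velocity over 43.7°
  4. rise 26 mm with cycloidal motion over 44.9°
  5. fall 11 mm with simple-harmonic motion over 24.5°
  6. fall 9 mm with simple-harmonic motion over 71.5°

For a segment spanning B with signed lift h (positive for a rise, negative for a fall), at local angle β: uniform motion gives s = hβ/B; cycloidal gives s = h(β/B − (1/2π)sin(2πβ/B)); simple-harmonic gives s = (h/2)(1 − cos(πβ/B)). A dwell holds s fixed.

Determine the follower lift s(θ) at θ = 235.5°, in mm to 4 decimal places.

seg 1 [0°–130.3°] cycloidal, h=5: full span → s += 5 → s = 5.0000
seg 2 [130.3°–175.4°] cycloidal, h=8: full span → s += 8 → s = 13.0000
seg 3 [175.4°–219.1°] uniform, h=26: full span → s += 26 → s = 39.0000
seg 4 [219.1°–264°] cycloidal, h=26: θ=235.5° here. β=16.4, B=44.9. 26·(0.3653 − sin(2π·0.3653)/(2π)) = 6.3971 → s = 45.3971

45.3971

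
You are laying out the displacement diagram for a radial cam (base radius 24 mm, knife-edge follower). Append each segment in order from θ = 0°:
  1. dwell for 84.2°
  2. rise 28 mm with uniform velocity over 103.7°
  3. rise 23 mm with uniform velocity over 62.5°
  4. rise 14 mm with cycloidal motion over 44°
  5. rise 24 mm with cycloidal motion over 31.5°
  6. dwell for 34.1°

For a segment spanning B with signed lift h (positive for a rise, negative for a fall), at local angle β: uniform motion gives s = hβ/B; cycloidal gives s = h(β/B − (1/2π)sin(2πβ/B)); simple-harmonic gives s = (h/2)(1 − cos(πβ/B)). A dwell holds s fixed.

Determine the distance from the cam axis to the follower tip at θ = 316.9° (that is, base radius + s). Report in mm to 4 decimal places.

seg 1 [0°–84.2°] dwell: s stays 0.0000
seg 2 [84.2°–187.9°] uniform, h=28: full span → s += 28 → s = 28.0000
seg 3 [187.9°–250.4°] uniform, h=23: full span → s += 23 → s = 51.0000
seg 4 [250.4°–294.4°] cycloidal, h=14: full span → s += 14 → s = 65.0000
seg 5 [294.4°–325.9°] cycloidal, h=24: θ=316.9° here. β=22.5, B=31.5. 24·(0.7143 − sin(2π·0.7143)/(2π)) = 20.8668 → s = 85.8668
radial distance = base radius + s = 24 + 85.8668 = 109.8668

109.8668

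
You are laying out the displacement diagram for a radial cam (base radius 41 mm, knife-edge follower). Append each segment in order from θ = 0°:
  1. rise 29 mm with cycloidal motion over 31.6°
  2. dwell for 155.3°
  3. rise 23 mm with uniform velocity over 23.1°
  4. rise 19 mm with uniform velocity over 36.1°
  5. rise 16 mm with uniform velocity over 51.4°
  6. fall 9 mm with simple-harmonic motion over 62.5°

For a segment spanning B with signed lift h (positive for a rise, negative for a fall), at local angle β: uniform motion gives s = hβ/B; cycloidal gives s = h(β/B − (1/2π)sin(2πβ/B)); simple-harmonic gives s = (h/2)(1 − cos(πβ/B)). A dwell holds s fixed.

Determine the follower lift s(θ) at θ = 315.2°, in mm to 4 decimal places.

seg 1 [0°–31.6°] cycloidal, h=29: full span → s += 29 → s = 29.0000
seg 2 [31.6°–186.9°] dwell: s stays 29.0000
seg 3 [186.9°–210°] uniform, h=23: full span → s += 23 → s = 52.0000
seg 4 [210°–246.1°] uniform, h=19: full span → s += 19 → s = 71.0000
seg 5 [246.1°–297.5°] uniform, h=16: full span → s += 16 → s = 87.0000
seg 6 [297.5°–360°] simple-harmonic, h=-9: θ=315.2° here. β=17.7, B=62.5. -9/2·(1 − cos(π·0.2832)) = -1.6666 → s = 85.3334

85.3334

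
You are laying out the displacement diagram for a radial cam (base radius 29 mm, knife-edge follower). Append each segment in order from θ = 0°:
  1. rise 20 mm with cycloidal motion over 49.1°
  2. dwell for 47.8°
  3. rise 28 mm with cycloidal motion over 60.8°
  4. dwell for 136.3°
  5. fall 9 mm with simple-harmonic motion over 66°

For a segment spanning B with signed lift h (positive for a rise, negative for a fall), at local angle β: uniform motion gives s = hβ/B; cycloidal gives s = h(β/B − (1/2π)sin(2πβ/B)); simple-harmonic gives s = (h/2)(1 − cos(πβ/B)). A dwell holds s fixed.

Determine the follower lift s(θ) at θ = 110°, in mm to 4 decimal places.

seg 1 [0°–49.1°] cycloidal, h=20: full span → s += 20 → s = 20.0000
seg 2 [49.1°–96.9°] dwell: s stays 20.0000
seg 3 [96.9°–157.7°] cycloidal, h=28: θ=110° here. β=13.1, B=60.8. 28·(0.2155 − sin(2π·0.2155)/(2π)) = 1.6811 → s = 21.6811

21.6811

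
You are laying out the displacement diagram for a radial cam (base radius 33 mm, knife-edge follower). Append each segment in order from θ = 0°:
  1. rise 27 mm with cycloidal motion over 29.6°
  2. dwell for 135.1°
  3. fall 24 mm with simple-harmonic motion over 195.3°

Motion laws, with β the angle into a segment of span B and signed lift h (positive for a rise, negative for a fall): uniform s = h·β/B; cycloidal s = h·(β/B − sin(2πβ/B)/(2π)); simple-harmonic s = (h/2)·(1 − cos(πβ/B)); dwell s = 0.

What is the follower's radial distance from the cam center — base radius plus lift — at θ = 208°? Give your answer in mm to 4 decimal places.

seg 1 [0°–29.6°] cycloidal, h=27: full span → s += 27 → s = 27.0000
seg 2 [29.6°–164.7°] dwell: s stays 27.0000
seg 3 [164.7°–360°] simple-harmonic, h=-24: θ=208° here. β=43.3, B=195.3. -24/2·(1 − cos(π·0.2217)) = -2.7951 → s = 24.2049
radial distance = base radius + s = 33 + 24.2049 = 57.2049

57.2049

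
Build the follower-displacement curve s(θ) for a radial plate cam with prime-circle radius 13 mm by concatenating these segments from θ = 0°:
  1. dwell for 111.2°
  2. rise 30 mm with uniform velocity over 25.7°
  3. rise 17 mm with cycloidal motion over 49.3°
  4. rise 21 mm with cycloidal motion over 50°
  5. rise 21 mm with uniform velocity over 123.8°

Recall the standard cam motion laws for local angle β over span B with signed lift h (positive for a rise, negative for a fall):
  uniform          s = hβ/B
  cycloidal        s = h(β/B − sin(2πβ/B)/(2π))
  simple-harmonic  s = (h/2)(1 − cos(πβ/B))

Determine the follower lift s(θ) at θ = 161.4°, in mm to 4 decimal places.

seg 1 [0°–111.2°] dwell: s stays 0.0000
seg 2 [111.2°–136.9°] uniform, h=30: full span → s += 30 → s = 30.0000
seg 3 [136.9°–186.2°] cycloidal, h=17: θ=161.4° here. β=24.5, B=49.3. 17·(0.4970 − sin(2π·0.4970)/(2π)) = 8.3966 → s = 38.3966

38.3966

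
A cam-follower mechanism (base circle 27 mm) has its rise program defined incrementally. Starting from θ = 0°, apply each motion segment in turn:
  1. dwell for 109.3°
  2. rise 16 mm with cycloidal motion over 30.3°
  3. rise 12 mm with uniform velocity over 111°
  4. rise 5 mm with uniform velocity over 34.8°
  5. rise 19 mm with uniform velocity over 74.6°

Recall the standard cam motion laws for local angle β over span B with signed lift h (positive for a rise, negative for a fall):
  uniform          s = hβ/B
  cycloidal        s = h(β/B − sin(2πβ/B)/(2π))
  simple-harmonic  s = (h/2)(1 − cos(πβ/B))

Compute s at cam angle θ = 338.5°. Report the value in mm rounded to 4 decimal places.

seg 1 [0°–109.3°] dwell: s stays 0.0000
seg 2 [109.3°–139.6°] cycloidal, h=16: full span → s += 16 → s = 16.0000
seg 3 [139.6°–250.6°] uniform, h=12: full span → s += 12 → s = 28.0000
seg 4 [250.6°–285.4°] uniform, h=5: full span → s += 5 → s = 33.0000
seg 5 [285.4°–360°] uniform, h=19: θ=338.5° here. β=53.1, B=74.6. 19·53.1/74.6 = 13.5241 → s = 46.5241

46.5241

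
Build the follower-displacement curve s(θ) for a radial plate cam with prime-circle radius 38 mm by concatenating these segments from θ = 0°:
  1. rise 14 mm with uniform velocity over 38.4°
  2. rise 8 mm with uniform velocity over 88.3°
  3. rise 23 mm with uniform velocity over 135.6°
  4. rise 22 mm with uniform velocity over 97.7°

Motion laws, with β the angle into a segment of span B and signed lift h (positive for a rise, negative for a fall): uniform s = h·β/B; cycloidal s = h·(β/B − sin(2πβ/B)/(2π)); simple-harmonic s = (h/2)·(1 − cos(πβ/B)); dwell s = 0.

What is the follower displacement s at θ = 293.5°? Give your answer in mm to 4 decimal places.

seg 1 [0°–38.4°] uniform, h=14: full span → s += 14 → s = 14.0000
seg 2 [38.4°–126.7°] uniform, h=8: full span → s += 8 → s = 22.0000
seg 3 [126.7°–262.3°] uniform, h=23: full span → s += 23 → s = 45.0000
seg 4 [262.3°–360°] uniform, h=22: θ=293.5° here. β=31.2, B=97.7. 22·31.2/97.7 = 7.0256 → s = 52.0256

52.0256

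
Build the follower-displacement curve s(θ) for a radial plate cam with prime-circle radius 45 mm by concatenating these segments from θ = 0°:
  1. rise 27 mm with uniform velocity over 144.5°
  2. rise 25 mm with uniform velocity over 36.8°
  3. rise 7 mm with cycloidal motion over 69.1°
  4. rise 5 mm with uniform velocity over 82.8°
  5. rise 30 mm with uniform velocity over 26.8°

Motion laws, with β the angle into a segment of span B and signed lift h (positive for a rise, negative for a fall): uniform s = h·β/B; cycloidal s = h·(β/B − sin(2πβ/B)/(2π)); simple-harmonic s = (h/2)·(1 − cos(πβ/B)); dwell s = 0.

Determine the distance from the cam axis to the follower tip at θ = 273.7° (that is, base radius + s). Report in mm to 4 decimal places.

seg 1 [0°–144.5°] uniform, h=27: full span → s += 27 → s = 27.0000
seg 2 [144.5°–181.3°] uniform, h=25: full span → s += 25 → s = 52.0000
seg 3 [181.3°–250.4°] cycloidal, h=7: full span → s += 7 → s = 59.0000
seg 4 [250.4°–333.2°] uniform, h=5: θ=273.7° here. β=23.3, B=82.8. 5·23.3/82.8 = 1.4070 → s = 60.4070
radial distance = base radius + s = 45 + 60.4070 = 105.4070

105.4070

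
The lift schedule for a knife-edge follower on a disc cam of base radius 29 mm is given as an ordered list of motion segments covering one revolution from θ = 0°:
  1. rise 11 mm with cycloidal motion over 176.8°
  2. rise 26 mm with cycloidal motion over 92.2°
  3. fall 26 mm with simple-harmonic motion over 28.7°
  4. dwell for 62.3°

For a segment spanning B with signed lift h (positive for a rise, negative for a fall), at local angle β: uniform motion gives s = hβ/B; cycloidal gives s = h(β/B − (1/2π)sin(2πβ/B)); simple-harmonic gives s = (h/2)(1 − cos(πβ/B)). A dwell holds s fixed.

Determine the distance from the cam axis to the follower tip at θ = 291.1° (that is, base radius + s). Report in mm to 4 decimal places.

seg 1 [0°–176.8°] cycloidal, h=11: full span → s += 11 → s = 11.0000
seg 2 [176.8°–269°] cycloidal, h=26: full span → s += 26 → s = 37.0000
seg 3 [269°–297.7°] simple-harmonic, h=-26: θ=291.1° here. β=22.1, B=28.7. -26/2·(1 − cos(π·0.7700)) = -22.7524 → s = 14.2476
radial distance = base radius + s = 29 + 14.2476 = 43.2476

43.2476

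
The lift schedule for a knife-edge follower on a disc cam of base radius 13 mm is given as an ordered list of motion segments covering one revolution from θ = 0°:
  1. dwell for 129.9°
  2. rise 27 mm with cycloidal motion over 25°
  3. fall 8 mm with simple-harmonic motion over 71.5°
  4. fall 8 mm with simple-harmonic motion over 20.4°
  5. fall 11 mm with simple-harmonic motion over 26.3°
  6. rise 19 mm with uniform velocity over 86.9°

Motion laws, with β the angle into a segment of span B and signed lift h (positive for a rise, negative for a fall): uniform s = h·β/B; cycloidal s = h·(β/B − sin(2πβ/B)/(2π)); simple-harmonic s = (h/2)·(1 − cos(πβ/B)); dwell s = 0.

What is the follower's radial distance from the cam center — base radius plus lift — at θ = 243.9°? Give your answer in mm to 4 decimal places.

seg 1 [0°–129.9°] dwell: s stays 0.0000
seg 2 [129.9°–154.9°] cycloidal, h=27: full span → s += 27 → s = 27.0000
seg 3 [154.9°–226.4°] simple-harmonic, h=-8: full span → s += -8 → s = 19.0000
seg 4 [226.4°–246.8°] simple-harmonic, h=-8: θ=243.9° here. β=17.5, B=20.4. -8/2·(1 − cos(π·0.8578)) = -7.6077 → s = 11.3923
radial distance = base radius + s = 13 + 11.3923 = 24.3923

24.3923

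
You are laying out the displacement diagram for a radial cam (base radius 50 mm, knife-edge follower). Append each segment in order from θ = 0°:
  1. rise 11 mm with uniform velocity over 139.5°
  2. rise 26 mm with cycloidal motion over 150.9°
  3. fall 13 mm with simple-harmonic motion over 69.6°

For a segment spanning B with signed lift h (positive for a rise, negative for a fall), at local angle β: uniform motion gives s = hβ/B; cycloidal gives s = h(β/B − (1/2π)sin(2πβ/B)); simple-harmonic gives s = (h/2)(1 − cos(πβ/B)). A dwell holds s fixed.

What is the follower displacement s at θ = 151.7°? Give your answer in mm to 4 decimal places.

seg 1 [0°–139.5°] uniform, h=11: full span → s += 11 → s = 11.0000
seg 2 [139.5°–290.4°] cycloidal, h=26: θ=151.7° here. β=12.2, B=150.9. 26·(0.0808 − sin(2π·0.0808)/(2π)) = 0.0892 → s = 11.0892

11.0892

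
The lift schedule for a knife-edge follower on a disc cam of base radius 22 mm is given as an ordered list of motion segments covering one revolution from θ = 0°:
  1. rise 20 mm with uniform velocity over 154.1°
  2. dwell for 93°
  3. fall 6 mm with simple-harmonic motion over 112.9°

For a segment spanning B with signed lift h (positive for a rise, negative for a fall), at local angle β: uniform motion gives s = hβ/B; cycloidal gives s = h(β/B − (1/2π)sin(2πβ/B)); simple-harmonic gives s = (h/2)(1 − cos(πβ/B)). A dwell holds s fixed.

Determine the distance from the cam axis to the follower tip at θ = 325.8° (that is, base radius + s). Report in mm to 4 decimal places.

seg 1 [0°–154.1°] uniform, h=20: full span → s += 20 → s = 20.0000
seg 2 [154.1°–247.1°] dwell: s stays 20.0000
seg 3 [247.1°–360°] simple-harmonic, h=-6: θ=325.8° here. β=78.7, B=112.9. -6/2·(1 − cos(π·0.6971)) = -4.7410 → s = 15.2590
radial distance = base radius + s = 22 + 15.2590 = 37.2590

37.2590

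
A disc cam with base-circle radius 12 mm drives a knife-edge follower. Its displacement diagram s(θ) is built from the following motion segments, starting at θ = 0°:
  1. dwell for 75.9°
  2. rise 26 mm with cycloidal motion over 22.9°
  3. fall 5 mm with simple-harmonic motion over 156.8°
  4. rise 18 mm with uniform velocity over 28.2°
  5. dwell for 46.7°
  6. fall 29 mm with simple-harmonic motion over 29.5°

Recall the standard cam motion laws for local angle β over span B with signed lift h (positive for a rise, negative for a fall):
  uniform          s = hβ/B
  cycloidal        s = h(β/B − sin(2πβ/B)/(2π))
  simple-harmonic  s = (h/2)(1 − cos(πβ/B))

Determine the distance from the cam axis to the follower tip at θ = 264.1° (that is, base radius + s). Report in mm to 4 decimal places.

seg 1 [0°–75.9°] dwell: s stays 0.0000
seg 2 [75.9°–98.8°] cycloidal, h=26: full span → s += 26 → s = 26.0000
seg 3 [98.8°–255.6°] simple-harmonic, h=-5: full span → s += -5 → s = 21.0000
seg 4 [255.6°–283.8°] uniform, h=18: θ=264.1° here. β=8.5, B=28.2. 18·8.5/28.2 = 5.4255 → s = 26.4255
radial distance = base radius + s = 12 + 26.4255 = 38.4255

38.4255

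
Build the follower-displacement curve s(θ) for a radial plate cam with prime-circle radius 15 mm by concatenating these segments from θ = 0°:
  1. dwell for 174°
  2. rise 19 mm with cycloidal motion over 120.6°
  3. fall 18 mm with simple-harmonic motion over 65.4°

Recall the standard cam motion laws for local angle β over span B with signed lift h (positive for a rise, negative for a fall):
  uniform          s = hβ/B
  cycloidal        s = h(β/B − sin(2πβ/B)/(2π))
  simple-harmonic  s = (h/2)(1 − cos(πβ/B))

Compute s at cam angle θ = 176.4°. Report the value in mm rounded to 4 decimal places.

seg 1 [0°–174°] dwell: s stays 0.0000
seg 2 [174°–294.6°] cycloidal, h=19: θ=176.4° here. β=2.4, B=120.6. 19·(0.0199 − sin(2π·0.0199)/(2π)) = 0.0010 → s = 0.0010

0.0010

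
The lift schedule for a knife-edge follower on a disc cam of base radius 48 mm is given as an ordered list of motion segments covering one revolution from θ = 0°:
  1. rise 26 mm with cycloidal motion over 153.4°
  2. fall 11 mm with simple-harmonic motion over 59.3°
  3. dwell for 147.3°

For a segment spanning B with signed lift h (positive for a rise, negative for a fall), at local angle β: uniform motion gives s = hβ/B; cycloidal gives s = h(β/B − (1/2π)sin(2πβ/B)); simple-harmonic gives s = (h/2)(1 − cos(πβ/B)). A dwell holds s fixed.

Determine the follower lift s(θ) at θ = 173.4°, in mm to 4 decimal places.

seg 1 [0°–153.4°] cycloidal, h=26: full span → s += 26 → s = 26.0000
seg 2 [153.4°–212.7°] simple-harmonic, h=-11: θ=173.4° here. β=20, B=59.3. -11/2·(1 − cos(π·0.3373)) = -2.8091 → s = 23.1909

23.1909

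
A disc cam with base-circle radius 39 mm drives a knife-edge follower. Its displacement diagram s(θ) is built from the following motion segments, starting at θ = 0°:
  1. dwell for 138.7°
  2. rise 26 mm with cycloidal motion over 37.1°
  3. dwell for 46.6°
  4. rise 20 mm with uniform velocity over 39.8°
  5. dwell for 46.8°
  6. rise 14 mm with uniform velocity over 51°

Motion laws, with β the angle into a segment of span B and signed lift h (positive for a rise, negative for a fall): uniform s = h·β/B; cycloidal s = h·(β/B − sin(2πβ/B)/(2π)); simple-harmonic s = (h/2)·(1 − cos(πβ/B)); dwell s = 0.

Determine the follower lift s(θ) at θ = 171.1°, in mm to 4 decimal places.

seg 1 [0°–138.7°] dwell: s stays 0.0000
seg 2 [138.7°–175.8°] cycloidal, h=26: θ=171.1° here. β=32.4, B=37.1. 26·(0.8733 − sin(2π·0.8733)/(2π)) = 25.6630 → s = 25.6630

25.6630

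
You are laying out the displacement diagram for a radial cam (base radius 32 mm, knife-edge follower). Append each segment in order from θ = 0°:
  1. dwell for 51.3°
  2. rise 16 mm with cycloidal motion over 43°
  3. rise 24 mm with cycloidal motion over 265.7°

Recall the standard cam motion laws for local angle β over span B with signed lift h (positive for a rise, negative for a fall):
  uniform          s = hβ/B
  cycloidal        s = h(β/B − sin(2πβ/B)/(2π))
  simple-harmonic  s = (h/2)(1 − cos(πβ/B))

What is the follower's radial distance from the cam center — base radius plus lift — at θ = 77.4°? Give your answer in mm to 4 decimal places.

seg 1 [0°–51.3°] dwell: s stays 0.0000
seg 2 [51.3°–94.3°] cycloidal, h=16: θ=77.4° here. β=26.1, B=43. 16·(0.6070 − sin(2π·0.6070)/(2π)) = 11.2973 → s = 11.2973
radial distance = base radius + s = 32 + 11.2973 = 43.2973

43.2973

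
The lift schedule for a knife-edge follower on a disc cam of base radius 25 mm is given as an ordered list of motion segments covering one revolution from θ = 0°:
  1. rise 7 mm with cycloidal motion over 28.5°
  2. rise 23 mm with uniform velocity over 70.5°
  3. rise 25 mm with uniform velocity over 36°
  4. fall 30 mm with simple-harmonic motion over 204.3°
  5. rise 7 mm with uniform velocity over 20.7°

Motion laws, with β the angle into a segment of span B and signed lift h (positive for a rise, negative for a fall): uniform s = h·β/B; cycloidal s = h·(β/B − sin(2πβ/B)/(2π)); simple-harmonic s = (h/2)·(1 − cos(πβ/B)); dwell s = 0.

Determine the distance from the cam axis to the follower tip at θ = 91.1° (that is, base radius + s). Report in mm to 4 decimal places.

seg 1 [0°–28.5°] cycloidal, h=7: full span → s += 7 → s = 7.0000
seg 2 [28.5°–99°] uniform, h=23: θ=91.1° here. β=62.6, B=70.5. 23·62.6/70.5 = 20.4227 → s = 27.4227
radial distance = base radius + s = 25 + 27.4227 = 52.4227

52.4227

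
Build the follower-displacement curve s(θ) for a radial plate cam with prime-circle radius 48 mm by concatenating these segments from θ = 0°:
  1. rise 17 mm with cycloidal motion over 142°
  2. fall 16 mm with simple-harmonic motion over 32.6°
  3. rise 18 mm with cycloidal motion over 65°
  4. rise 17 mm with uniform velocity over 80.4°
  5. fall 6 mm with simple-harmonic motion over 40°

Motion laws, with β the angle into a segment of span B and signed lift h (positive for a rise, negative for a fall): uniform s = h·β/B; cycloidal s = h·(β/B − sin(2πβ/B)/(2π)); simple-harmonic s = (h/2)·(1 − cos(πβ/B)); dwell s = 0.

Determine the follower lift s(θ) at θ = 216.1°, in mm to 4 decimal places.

seg 1 [0°–142°] cycloidal, h=17: full span → s += 17 → s = 17.0000
seg 2 [142°–174.6°] simple-harmonic, h=-16: full span → s += -16 → s = 1.0000
seg 3 [174.6°–239.6°] cycloidal, h=18: θ=216.1° here. β=41.5, B=65. 18·(0.6385 − sin(2π·0.6385)/(2π)) = 13.6819 → s = 14.6819

14.6819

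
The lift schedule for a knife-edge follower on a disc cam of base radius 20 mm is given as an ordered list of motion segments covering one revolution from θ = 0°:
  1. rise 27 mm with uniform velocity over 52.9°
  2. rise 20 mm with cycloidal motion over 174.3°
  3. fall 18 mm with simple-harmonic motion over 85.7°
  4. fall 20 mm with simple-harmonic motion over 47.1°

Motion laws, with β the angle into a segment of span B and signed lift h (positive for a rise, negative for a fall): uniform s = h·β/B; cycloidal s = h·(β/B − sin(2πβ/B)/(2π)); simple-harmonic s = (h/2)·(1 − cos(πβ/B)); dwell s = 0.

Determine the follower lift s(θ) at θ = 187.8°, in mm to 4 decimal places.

seg 1 [0°–52.9°] uniform, h=27: full span → s += 27 → s = 27.0000
seg 2 [52.9°–227.2°] cycloidal, h=20: θ=187.8° here. β=134.9, B=174.3. 20·(0.7740 − sin(2π·0.7740)/(2π)) = 18.6262 → s = 45.6262

45.6262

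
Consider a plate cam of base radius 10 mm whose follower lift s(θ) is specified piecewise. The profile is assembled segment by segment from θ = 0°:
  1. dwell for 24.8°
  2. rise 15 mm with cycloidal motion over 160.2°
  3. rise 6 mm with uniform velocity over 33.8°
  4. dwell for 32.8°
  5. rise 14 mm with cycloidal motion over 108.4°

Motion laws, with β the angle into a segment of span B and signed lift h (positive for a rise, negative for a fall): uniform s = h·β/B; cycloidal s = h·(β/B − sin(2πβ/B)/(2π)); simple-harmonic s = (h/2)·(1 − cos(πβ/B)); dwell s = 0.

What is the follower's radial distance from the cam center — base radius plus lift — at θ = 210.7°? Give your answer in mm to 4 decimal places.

seg 1 [0°–24.8°] dwell: s stays 0.0000
seg 2 [24.8°–185°] cycloidal, h=15: full span → s += 15 → s = 15.0000
seg 3 [185°–218.8°] uniform, h=6: θ=210.7° here. β=25.7, B=33.8. 6·25.7/33.8 = 4.5621 → s = 19.5621
radial distance = base radius + s = 10 + 19.5621 = 29.5621

29.5621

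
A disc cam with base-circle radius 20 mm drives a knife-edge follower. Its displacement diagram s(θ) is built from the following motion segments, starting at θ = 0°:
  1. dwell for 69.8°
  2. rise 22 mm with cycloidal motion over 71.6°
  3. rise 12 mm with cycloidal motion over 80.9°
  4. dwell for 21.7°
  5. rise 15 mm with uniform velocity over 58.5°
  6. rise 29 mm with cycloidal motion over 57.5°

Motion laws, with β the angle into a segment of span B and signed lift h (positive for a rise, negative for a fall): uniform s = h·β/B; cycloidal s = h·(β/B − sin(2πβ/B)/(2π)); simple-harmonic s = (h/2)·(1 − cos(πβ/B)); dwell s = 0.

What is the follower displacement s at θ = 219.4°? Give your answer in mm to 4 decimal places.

seg 1 [0°–69.8°] dwell: s stays 0.0000
seg 2 [69.8°–141.4°] cycloidal, h=22: full span → s += 22 → s = 22.0000
seg 3 [141.4°–222.3°] cycloidal, h=12: θ=219.4° here. β=78, B=80.9. 12·(0.9642 − sin(2π·0.9642)/(2π)) = 11.9964 → s = 33.9964

33.9964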